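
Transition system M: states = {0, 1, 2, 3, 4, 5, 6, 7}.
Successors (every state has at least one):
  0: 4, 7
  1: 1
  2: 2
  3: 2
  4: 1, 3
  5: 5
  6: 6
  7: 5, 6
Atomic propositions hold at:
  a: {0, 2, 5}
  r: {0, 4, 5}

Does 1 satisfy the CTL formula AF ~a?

Sat(~a) = {1, 3, 4, 6, 7}
AF ~a: least fixpoint, start Z0 = {1, 3, 4, 6, 7}, add states with every successor in Z. Z1 = {0, 1, 3, 4, 6, 7}; fixed.
Sat(AF ~a) = {0, 1, 3, 4, 6, 7}
1 ∈ Sat(AF ~a) = {0, 1, 3, 4, 6, 7}, so the formula holds at 1.

Yes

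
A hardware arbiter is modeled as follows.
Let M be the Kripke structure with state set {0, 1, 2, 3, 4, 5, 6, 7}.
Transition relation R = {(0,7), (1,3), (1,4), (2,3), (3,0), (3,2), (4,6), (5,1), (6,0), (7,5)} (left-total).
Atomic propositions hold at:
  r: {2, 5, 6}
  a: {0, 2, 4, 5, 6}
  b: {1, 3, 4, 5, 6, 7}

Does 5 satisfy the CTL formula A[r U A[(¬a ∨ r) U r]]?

Sat(¬a) = {1, 3, 7}
Sat(¬a ∨ r) = {1, 2, 3, 5, 6, 7}
A[(¬a ∨ r) U r]: least fixpoint, start Z0 = Sat(r) = {2, 5, 6}, add states in Sat(¬a ∨ r) with every successor in Z. Z1 = {2, 5, 6, 7}; fixed.
Sat(A[(¬a ∨ r) U r]) = {2, 5, 6, 7}
A[r U A[(¬a ∨ r) U r]]: least fixpoint, start Z0 = Sat(A[(¬a ∨ r) U r]) = {2, 5, 6, 7}, add states in Sat(r) with every successor in Z. Already a fixed point.
Sat(A[r U A[(¬a ∨ r) U r]]) = {2, 5, 6, 7}
5 ∈ Sat(A[r U A[(¬a ∨ r) U r]]) = {2, 5, 6, 7}, so the formula holds at 5.

Yes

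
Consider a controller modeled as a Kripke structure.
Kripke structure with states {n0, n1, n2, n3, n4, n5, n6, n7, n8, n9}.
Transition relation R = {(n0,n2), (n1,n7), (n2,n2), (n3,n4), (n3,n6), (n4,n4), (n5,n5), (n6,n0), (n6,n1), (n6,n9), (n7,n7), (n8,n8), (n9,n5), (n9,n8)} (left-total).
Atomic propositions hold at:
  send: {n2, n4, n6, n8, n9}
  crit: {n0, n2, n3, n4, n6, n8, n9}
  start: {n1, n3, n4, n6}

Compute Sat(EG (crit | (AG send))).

{n0, n2, n3, n4, n6, n8, n9}

AG send: greatest fixpoint, start Z0 = {n2, n4, n6, n8, n9}, keep only states in Sat with every successor in Z. Z1 = {n2, n4, n8}; fixed.
Sat(AG send) = {n2, n4, n8}
Sat(crit | (AG send)) = {n0, n2, n3, n4, n6, n8, n9}
EG (crit | (AG send)): greatest fixpoint, start Z0 = {n0, n2, n3, n4, n6, n8, n9}, keep only states in Sat with some successor in Z. Already a fixed point.
Sat(EG (crit | (AG send))) = {n0, n2, n3, n4, n6, n8, n9}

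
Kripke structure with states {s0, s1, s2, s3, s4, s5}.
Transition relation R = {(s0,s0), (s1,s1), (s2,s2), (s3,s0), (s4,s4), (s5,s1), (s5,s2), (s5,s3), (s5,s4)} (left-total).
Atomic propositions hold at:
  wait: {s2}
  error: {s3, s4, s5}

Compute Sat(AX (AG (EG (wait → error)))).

Sat(wait → error) = {s0, s1, s3, s4, s5}
EG (wait → error): greatest fixpoint, start Z0 = {s0, s1, s3, s4, s5}, keep only states in Sat with some successor in Z. Already a fixed point.
Sat(EG (wait → error)) = {s0, s1, s3, s4, s5}
AG (EG (wait → error)): greatest fixpoint, start Z0 = {s0, s1, s3, s4, s5}, keep only states in Sat with every successor in Z. Z1 = {s0, s1, s3, s4}; fixed.
Sat(AG (EG (wait → error))) = {s0, s1, s3, s4}
Sat(AX (AG (EG (wait → error)))) = {s : every successor in {s0, s1, s3, s4}} = {s0, s1, s3, s4}

{s0, s1, s3, s4}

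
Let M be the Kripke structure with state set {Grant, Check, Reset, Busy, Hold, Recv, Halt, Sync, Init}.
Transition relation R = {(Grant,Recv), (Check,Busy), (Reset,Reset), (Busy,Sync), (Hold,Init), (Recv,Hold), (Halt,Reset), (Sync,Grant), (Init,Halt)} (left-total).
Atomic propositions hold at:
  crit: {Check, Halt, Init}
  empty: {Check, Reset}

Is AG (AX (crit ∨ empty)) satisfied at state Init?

Sat(crit ∨ empty) = {Check, Reset, Halt, Init}
Sat(AX (crit ∨ empty)) = {s : every successor in {Check, Reset, Halt, Init}} = {Reset, Hold, Halt, Init}
AG (AX (crit ∨ empty)): greatest fixpoint, start Z0 = {Reset, Hold, Halt, Init}, keep only states in Sat with every successor in Z. Already a fixed point.
Sat(AG (AX (crit ∨ empty))) = {Reset, Hold, Halt, Init}
Init ∈ Sat(AG (AX (crit ∨ empty))) = {Reset, Hold, Halt, Init}, so the formula holds at Init.

Yes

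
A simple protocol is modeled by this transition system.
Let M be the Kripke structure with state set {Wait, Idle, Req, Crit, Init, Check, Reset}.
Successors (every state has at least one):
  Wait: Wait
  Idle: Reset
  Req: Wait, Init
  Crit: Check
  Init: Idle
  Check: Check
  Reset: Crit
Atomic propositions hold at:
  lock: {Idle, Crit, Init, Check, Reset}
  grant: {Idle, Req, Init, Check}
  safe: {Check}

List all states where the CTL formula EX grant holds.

Sat(EX grant) = {s : some successor in {Idle, Req, Init, Check}} = {Req, Crit, Init, Check}

{Req, Crit, Init, Check}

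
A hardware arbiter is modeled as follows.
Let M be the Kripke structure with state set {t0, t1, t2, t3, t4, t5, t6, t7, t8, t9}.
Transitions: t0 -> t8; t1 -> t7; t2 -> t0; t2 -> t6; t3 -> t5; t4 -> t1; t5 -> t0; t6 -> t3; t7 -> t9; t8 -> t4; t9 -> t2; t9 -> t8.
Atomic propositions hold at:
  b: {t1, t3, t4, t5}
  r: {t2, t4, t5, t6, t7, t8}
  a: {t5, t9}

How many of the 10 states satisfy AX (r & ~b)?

3

Sat(~b) = {t0, t2, t6, t7, t8, t9}
Sat(r & ~b) = {t2, t6, t7, t8}
Sat(AX (r & ~b)) = {s : every successor in {t2, t6, t7, t8}} = {t0, t1, t9}
|Sat(AX (r & ~b))| = |{t0, t1, t9}| = 3.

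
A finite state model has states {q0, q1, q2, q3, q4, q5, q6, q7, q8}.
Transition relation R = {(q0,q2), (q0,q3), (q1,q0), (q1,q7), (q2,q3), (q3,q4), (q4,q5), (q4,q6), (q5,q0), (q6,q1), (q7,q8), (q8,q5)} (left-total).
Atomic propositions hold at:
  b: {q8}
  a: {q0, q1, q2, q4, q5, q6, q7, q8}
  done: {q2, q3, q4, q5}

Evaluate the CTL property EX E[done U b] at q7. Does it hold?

Yes

E[done U b]: least fixpoint, start Z0 = Sat(b) = {q8}, add states in Sat(done) with some successor in Z. Already a fixed point.
Sat(E[done U b]) = {q8}
Sat(EX E[done U b]) = {s : some successor in {q8}} = {q7}
q7 ∈ Sat(EX E[done U b]) = {q7}, so the formula holds at q7.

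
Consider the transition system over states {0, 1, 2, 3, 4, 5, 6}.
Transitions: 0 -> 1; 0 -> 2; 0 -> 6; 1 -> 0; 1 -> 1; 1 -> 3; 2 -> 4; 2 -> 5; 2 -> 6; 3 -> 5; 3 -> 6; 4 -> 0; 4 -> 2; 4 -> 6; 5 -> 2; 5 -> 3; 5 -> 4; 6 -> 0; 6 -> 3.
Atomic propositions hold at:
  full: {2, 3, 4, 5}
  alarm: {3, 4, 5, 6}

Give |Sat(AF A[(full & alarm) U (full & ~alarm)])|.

Sat(full & alarm) = {3, 4, 5}
Sat(~alarm) = {0, 1, 2}
Sat(full & ~alarm) = {2}
A[(full & alarm) U (full & ~alarm)]: least fixpoint, start Z0 = Sat((full & ~alarm)) = {2}, add states in Sat(full & alarm) with every successor in Z. Already a fixed point.
Sat(A[(full & alarm) U (full & ~alarm)]) = {2}
AF A[(full & alarm) U (full & ~alarm)]: least fixpoint, start Z0 = {2}, add states with every successor in Z. Already a fixed point.
Sat(AF A[(full & alarm) U (full & ~alarm)]) = {2}
|Sat(AF A[(full & alarm) U (full & ~alarm)])| = |{2}| = 1.

1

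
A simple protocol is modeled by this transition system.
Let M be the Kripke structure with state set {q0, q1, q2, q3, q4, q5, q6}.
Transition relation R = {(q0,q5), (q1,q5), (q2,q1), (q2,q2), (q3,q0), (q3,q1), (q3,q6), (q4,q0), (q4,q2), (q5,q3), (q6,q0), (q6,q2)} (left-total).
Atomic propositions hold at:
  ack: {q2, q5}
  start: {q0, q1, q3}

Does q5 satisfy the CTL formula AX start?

Sat(AX start) = {s : every successor in {q0, q1, q3}} = {q5}
q5 ∈ Sat(AX start) = {q5}, so the formula holds at q5.

Yes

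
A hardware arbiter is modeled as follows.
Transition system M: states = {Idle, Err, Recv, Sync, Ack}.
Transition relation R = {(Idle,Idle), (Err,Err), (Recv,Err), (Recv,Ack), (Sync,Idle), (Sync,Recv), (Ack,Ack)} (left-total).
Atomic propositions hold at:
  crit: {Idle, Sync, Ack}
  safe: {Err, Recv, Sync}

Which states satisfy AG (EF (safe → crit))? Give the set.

{Idle, Ack}

Sat(safe → crit) = {Idle, Sync, Ack}
EF (safe → crit): least fixpoint, start Z0 = {Idle, Sync, Ack}, add states with some successor in Z. Z1 = {Idle, Recv, Sync, Ack}; fixed.
Sat(EF (safe → crit)) = {Idle, Recv, Sync, Ack}
AG (EF (safe → crit)): greatest fixpoint, start Z0 = {Idle, Recv, Sync, Ack}, keep only states in Sat with every successor in Z. Z1 = {Idle, Sync, Ack}; Z2 = {Idle, Ack}; fixed.
Sat(AG (EF (safe → crit))) = {Idle, Ack}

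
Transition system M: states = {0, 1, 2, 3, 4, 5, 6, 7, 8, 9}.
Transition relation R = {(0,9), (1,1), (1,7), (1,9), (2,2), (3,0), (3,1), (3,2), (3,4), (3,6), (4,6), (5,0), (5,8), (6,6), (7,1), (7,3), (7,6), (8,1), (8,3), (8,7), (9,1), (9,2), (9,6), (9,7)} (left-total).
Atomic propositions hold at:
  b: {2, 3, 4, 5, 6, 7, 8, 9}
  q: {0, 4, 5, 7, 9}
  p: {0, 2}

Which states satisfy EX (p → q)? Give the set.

Sat(p → q) = {0, 1, 3, 4, 5, 6, 7, 8, 9}
Sat(EX (p → q)) = {s : some successor in {0, 1, 3, 4, 5, 6, 7, 8, 9}} = {0, 1, 3, 4, 5, 6, 7, 8, 9}

{0, 1, 3, 4, 5, 6, 7, 8, 9}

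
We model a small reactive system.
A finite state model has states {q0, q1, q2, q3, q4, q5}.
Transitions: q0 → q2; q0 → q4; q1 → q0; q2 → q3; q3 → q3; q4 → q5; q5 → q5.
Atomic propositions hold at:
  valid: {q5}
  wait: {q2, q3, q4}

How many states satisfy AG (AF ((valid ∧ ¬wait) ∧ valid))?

2

Sat(¬wait) = {q0, q1, q5}
Sat(valid ∧ ¬wait) = {q5}
Sat((valid ∧ ¬wait) ∧ valid) = {q5}
AF ((valid ∧ ¬wait) ∧ valid): least fixpoint, start Z0 = {q5}, add states with every successor in Z. Z1 = {q4, q5}; fixed.
Sat(AF ((valid ∧ ¬wait) ∧ valid)) = {q4, q5}
AG (AF ((valid ∧ ¬wait) ∧ valid)): greatest fixpoint, start Z0 = {q4, q5}, keep only states in Sat with every successor in Z. Already a fixed point.
Sat(AG (AF ((valid ∧ ¬wait) ∧ valid))) = {q4, q5}
|Sat(AG (AF ((valid ∧ ¬wait) ∧ valid)))| = |{q4, q5}| = 2.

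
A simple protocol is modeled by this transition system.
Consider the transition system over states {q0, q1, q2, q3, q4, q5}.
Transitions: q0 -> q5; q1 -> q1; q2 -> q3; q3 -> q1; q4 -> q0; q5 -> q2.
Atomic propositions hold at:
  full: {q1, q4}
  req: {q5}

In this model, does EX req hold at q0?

Yes

Sat(EX req) = {s : some successor in {q5}} = {q0}
q0 ∈ Sat(EX req) = {q0}, so the formula holds at q0.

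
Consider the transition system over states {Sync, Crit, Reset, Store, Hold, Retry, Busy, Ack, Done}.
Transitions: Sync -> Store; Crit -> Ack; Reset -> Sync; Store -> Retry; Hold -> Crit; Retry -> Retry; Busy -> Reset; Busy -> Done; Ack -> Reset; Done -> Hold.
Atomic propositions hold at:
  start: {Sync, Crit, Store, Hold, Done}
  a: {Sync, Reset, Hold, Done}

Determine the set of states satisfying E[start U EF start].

{Sync, Crit, Reset, Store, Hold, Busy, Ack, Done}

EF start: least fixpoint, start Z0 = {Sync, Crit, Store, Hold, Done}, add states with some successor in Z. Z1 = {Sync, Crit, Reset, Store, Hold, Busy, Done}; Z2 = {Sync, Crit, Reset, Store, Hold, Busy, Ack, Done}; fixed.
Sat(EF start) = {Sync, Crit, Reset, Store, Hold, Busy, Ack, Done}
E[start U EF start]: least fixpoint, start Z0 = Sat(EF start) = {Sync, Crit, Reset, Store, Hold, Busy, Ack, Done}, add states in Sat(start) with some successor in Z. Already a fixed point.
Sat(E[start U EF start]) = {Sync, Crit, Reset, Store, Hold, Busy, Ack, Done}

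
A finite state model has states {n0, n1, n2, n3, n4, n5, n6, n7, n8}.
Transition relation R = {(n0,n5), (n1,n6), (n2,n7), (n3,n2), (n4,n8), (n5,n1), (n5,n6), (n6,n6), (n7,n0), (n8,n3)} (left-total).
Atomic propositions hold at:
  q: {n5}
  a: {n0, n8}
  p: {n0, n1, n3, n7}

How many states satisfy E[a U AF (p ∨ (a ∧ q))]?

Sat(a ∧ q) = ∅
Sat(p ∨ (a ∧ q)) = {n0, n1, n3, n7}
AF (p ∨ (a ∧ q)): least fixpoint, start Z0 = {n0, n1, n3, n7}, add states with every successor in Z. Z1 = {n0, n1, n2, n3, n7, n8}; Z2 = {n0, n1, n2, n3, n4, n7, n8}; fixed.
Sat(AF (p ∨ (a ∧ q))) = {n0, n1, n2, n3, n4, n7, n8}
E[a U AF (p ∨ (a ∧ q))]: least fixpoint, start Z0 = Sat(AF (p ∨ (a ∧ q))) = {n0, n1, n2, n3, n4, n7, n8}, add states in Sat(a) with some successor in Z. Already a fixed point.
Sat(E[a U AF (p ∨ (a ∧ q))]) = {n0, n1, n2, n3, n4, n7, n8}
|Sat(E[a U AF (p ∨ (a ∧ q))])| = |{n0, n1, n2, n3, n4, n7, n8}| = 7.

7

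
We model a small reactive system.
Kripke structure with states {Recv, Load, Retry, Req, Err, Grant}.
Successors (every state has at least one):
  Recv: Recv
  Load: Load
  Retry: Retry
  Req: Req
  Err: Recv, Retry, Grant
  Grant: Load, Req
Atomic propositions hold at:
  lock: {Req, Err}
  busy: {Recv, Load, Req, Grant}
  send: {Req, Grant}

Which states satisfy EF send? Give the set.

{Req, Err, Grant}

EF send: least fixpoint, start Z0 = {Req, Grant}, add states with some successor in Z. Z1 = {Req, Err, Grant}; fixed.
Sat(EF send) = {Req, Err, Grant}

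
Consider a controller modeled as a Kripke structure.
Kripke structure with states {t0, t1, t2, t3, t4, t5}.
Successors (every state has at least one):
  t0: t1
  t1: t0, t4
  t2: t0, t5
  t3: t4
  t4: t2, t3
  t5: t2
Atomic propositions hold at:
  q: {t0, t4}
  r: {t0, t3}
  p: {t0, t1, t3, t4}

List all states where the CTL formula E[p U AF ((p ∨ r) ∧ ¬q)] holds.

{t0, t1, t3, t4}

Sat(p ∨ r) = {t0, t1, t3, t4}
Sat(¬q) = {t1, t2, t3, t5}
Sat((p ∨ r) ∧ ¬q) = {t1, t3}
AF ((p ∨ r) ∧ ¬q): least fixpoint, start Z0 = {t1, t3}, add states with every successor in Z. Z1 = {t0, t1, t3}; fixed.
Sat(AF ((p ∨ r) ∧ ¬q)) = {t0, t1, t3}
E[p U AF ((p ∨ r) ∧ ¬q)]: least fixpoint, start Z0 = Sat(AF ((p ∨ r) ∧ ¬q)) = {t0, t1, t3}, add states in Sat(p) with some successor in Z. Z1 = {t0, t1, t3, t4}; fixed.
Sat(E[p U AF ((p ∨ r) ∧ ¬q)]) = {t0, t1, t3, t4}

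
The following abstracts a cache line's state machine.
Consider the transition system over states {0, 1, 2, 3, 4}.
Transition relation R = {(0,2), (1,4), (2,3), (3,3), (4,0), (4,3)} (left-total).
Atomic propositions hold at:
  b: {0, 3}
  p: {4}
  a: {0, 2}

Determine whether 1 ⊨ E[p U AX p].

Yes

Sat(AX p) = {s : every successor in {4}} = {1}
E[p U AX p]: least fixpoint, start Z0 = Sat(AX p) = {1}, add states in Sat(p) with some successor in Z. Already a fixed point.
Sat(E[p U AX p]) = {1}
1 ∈ Sat(E[p U AX p]) = {1}, so the formula holds at 1.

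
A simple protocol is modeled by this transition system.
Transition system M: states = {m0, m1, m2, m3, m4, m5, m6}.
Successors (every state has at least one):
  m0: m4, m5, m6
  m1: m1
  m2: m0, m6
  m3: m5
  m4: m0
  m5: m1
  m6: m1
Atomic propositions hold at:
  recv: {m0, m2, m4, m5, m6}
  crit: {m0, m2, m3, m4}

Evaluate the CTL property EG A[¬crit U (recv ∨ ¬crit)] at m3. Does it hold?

No

Sat(¬crit) = {m1, m5, m6}
Sat(recv ∨ ¬crit) = {m0, m1, m2, m4, m5, m6}
A[¬crit U (recv ∨ ¬crit)]: least fixpoint, start Z0 = Sat((recv ∨ ¬crit)) = {m0, m1, m2, m4, m5, m6}, add states in Sat(¬crit) with every successor in Z. Already a fixed point.
Sat(A[¬crit U (recv ∨ ¬crit)]) = {m0, m1, m2, m4, m5, m6}
EG A[¬crit U (recv ∨ ¬crit)]: greatest fixpoint, start Z0 = {m0, m1, m2, m4, m5, m6}, keep only states in Sat with some successor in Z. Already a fixed point.
Sat(EG A[¬crit U (recv ∨ ¬crit)]) = {m0, m1, m2, m4, m5, m6}
m3 ∉ Sat(EG A[¬crit U (recv ∨ ¬crit)]) = {m0, m1, m2, m4, m5, m6}, so the formula does not hold at m3.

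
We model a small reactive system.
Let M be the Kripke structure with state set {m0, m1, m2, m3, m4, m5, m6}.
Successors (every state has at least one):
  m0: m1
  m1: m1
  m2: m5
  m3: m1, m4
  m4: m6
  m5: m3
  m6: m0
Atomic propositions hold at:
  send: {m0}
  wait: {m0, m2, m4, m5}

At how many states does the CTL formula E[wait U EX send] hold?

Sat(EX send) = {s : some successor in {m0}} = {m6}
E[wait U EX send]: least fixpoint, start Z0 = Sat(EX send) = {m6}, add states in Sat(wait) with some successor in Z. Z1 = {m4, m6}; fixed.
Sat(E[wait U EX send]) = {m4, m6}
|Sat(E[wait U EX send])| = |{m4, m6}| = 2.

2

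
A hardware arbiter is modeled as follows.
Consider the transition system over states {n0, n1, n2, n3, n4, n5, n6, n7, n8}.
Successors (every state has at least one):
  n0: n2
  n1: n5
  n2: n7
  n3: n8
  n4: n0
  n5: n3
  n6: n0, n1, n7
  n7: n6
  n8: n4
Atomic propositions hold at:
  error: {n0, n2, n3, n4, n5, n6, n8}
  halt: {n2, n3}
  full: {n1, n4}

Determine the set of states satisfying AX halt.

{n0, n5}

Sat(AX halt) = {s : every successor in {n2, n3}} = {n0, n5}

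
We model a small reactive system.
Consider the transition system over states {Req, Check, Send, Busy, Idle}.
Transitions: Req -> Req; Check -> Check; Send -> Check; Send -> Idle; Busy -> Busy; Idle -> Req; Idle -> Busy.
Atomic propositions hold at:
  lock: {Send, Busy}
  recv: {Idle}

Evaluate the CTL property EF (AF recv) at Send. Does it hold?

AF recv: least fixpoint, start Z0 = {Idle}, add states with every successor in Z. Already a fixed point.
Sat(AF recv) = {Idle}
EF (AF recv): least fixpoint, start Z0 = {Idle}, add states with some successor in Z. Z1 = {Send, Idle}; fixed.
Sat(EF (AF recv)) = {Send, Idle}
Send ∈ Sat(EF (AF recv)) = {Send, Idle}, so the formula holds at Send.

Yes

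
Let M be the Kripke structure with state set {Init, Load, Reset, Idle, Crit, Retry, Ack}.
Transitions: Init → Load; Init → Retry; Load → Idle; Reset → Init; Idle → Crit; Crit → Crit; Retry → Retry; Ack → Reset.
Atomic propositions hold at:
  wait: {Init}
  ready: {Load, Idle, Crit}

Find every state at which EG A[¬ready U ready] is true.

{Load, Idle, Crit}

Sat(¬ready) = {Init, Reset, Retry, Ack}
A[¬ready U ready]: least fixpoint, start Z0 = Sat(ready) = {Load, Idle, Crit}, add states in Sat(¬ready) with every successor in Z. Already a fixed point.
Sat(A[¬ready U ready]) = {Load, Idle, Crit}
EG A[¬ready U ready]: greatest fixpoint, start Z0 = {Load, Idle, Crit}, keep only states in Sat with some successor in Z. Already a fixed point.
Sat(EG A[¬ready U ready]) = {Load, Idle, Crit}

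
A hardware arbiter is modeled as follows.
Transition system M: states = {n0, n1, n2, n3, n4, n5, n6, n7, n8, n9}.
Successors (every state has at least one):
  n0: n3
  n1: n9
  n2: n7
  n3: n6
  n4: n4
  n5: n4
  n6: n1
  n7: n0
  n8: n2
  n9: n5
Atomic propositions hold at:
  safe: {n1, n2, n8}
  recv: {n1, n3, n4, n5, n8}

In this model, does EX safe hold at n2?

Sat(EX safe) = {s : some successor in {n1, n2, n8}} = {n6, n8}
n2 ∉ Sat(EX safe) = {n6, n8}, so the formula does not hold at n2.

No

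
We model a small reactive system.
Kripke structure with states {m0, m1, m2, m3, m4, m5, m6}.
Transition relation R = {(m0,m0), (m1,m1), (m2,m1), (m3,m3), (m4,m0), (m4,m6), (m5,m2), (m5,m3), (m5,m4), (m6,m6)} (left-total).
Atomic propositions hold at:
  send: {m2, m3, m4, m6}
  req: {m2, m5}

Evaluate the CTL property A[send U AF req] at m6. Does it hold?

No

AF req: least fixpoint, start Z0 = {m2, m5}, add states with every successor in Z. Already a fixed point.
Sat(AF req) = {m2, m5}
A[send U AF req]: least fixpoint, start Z0 = Sat(AF req) = {m2, m5}, add states in Sat(send) with every successor in Z. Already a fixed point.
Sat(A[send U AF req]) = {m2, m5}
m6 ∉ Sat(A[send U AF req]) = {m2, m5}, so the formula does not hold at m6.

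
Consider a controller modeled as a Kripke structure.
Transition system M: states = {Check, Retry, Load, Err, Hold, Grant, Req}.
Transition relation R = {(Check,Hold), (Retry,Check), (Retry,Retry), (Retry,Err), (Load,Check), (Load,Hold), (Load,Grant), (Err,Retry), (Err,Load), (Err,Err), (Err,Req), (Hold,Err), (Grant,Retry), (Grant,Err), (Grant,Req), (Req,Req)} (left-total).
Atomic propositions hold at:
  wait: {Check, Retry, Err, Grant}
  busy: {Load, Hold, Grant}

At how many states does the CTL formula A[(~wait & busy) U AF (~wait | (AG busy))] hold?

Sat(~wait) = {Load, Hold, Req}
Sat(~wait & busy) = {Load, Hold}
AG busy: greatest fixpoint, start Z0 = {Load, Hold, Grant}, keep only states in Sat with every successor in Z. Z1 = ∅; fixed.
Sat(AG busy) = ∅
Sat(~wait | (AG busy)) = {Load, Hold, Req}
AF (~wait | (AG busy)): least fixpoint, start Z0 = {Load, Hold, Req}, add states with every successor in Z. Z1 = {Check, Load, Hold, Req}; fixed.
Sat(AF (~wait | (AG busy))) = {Check, Load, Hold, Req}
A[(~wait & busy) U AF (~wait | (AG busy))]: least fixpoint, start Z0 = Sat(AF (~wait | (AG busy))) = {Check, Load, Hold, Req}, add states in Sat(~wait & busy) with every successor in Z. Already a fixed point.
Sat(A[(~wait & busy) U AF (~wait | (AG busy))]) = {Check, Load, Hold, Req}
|Sat(A[(~wait & busy) U AF (~wait | (AG busy))])| = |{Check, Load, Hold, Req}| = 4.

4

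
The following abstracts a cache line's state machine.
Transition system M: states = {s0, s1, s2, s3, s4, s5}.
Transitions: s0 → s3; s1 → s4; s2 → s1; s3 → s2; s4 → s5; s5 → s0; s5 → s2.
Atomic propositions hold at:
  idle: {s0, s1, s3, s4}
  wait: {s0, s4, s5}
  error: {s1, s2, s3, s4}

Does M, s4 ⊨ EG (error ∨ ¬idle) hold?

Sat(¬idle) = {s2, s5}
Sat(error ∨ ¬idle) = {s1, s2, s3, s4, s5}
EG (error ∨ ¬idle): greatest fixpoint, start Z0 = {s1, s2, s3, s4, s5}, keep only states in Sat with some successor in Z. Already a fixed point.
Sat(EG (error ∨ ¬idle)) = {s1, s2, s3, s4, s5}
s4 ∈ Sat(EG (error ∨ ¬idle)) = {s1, s2, s3, s4, s5}, so the formula holds at s4.

Yes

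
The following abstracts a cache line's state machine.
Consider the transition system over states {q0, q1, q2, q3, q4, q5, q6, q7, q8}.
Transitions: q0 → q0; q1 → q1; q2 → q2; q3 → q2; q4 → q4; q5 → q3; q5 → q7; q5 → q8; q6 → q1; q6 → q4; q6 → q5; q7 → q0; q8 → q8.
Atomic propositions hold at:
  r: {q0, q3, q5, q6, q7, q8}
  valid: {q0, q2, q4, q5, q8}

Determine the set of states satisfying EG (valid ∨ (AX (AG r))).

AG r: greatest fixpoint, start Z0 = {q0, q3, q5, q6, q7, q8}, keep only states in Sat with every successor in Z. Z1 = {q0, q5, q7, q8}; Z2 = {q0, q7, q8}; fixed.
Sat(AG r) = {q0, q7, q8}
Sat(AX (AG r)) = {s : every successor in {q0, q7, q8}} = {q0, q7, q8}
Sat(valid ∨ (AX (AG r))) = {q0, q2, q4, q5, q7, q8}
EG (valid ∨ (AX (AG r))): greatest fixpoint, start Z0 = {q0, q2, q4, q5, q7, q8}, keep only states in Sat with some successor in Z. Already a fixed point.
Sat(EG (valid ∨ (AX (AG r)))) = {q0, q2, q4, q5, q7, q8}

{q0, q2, q4, q5, q7, q8}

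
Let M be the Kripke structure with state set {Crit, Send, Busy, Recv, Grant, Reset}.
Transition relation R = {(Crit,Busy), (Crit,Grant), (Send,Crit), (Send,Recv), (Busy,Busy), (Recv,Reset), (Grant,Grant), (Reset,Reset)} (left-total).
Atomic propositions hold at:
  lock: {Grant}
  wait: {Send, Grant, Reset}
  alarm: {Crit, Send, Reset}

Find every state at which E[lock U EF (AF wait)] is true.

AF wait: least fixpoint, start Z0 = {Send, Grant, Reset}, add states with every successor in Z. Z1 = {Send, Recv, Grant, Reset}; fixed.
Sat(AF wait) = {Send, Recv, Grant, Reset}
EF (AF wait): least fixpoint, start Z0 = {Send, Recv, Grant, Reset}, add states with some successor in Z. Z1 = {Crit, Send, Recv, Grant, Reset}; fixed.
Sat(EF (AF wait)) = {Crit, Send, Recv, Grant, Reset}
E[lock U EF (AF wait)]: least fixpoint, start Z0 = Sat(EF (AF wait)) = {Crit, Send, Recv, Grant, Reset}, add states in Sat(lock) with some successor in Z. Already a fixed point.
Sat(E[lock U EF (AF wait)]) = {Crit, Send, Recv, Grant, Reset}

{Crit, Send, Recv, Grant, Reset}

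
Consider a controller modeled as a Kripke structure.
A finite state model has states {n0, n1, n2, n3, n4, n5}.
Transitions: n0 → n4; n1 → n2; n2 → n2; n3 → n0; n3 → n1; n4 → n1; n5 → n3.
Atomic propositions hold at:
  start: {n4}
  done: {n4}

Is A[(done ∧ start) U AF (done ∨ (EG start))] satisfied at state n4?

Sat(done ∧ start) = {n4}
EG start: greatest fixpoint, start Z0 = {n4}, keep only states in Sat with some successor in Z. Z1 = ∅; fixed.
Sat(EG start) = ∅
Sat(done ∨ (EG start)) = {n4}
AF (done ∨ (EG start)): least fixpoint, start Z0 = {n4}, add states with every successor in Z. Z1 = {n0, n4}; fixed.
Sat(AF (done ∨ (EG start))) = {n0, n4}
A[(done ∧ start) U AF (done ∨ (EG start))]: least fixpoint, start Z0 = Sat(AF (done ∨ (EG start))) = {n0, n4}, add states in Sat(done ∧ start) with every successor in Z. Already a fixed point.
Sat(A[(done ∧ start) U AF (done ∨ (EG start))]) = {n0, n4}
n4 ∈ Sat(A[(done ∧ start) U AF (done ∨ (EG start))]) = {n0, n4}, so the formula holds at n4.

Yes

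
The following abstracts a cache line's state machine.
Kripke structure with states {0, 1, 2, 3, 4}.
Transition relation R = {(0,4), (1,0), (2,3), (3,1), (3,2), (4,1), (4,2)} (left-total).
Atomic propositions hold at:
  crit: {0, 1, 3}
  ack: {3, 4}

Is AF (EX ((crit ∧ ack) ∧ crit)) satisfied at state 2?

Sat(crit ∧ ack) = {3}
Sat((crit ∧ ack) ∧ crit) = {3}
Sat(EX ((crit ∧ ack) ∧ crit)) = {s : some successor in {3}} = {2}
AF (EX ((crit ∧ ack) ∧ crit)): least fixpoint, start Z0 = {2}, add states with every successor in Z. Already a fixed point.
Sat(AF (EX ((crit ∧ ack) ∧ crit))) = {2}
2 ∈ Sat(AF (EX ((crit ∧ ack) ∧ crit))) = {2}, so the formula holds at 2.

Yes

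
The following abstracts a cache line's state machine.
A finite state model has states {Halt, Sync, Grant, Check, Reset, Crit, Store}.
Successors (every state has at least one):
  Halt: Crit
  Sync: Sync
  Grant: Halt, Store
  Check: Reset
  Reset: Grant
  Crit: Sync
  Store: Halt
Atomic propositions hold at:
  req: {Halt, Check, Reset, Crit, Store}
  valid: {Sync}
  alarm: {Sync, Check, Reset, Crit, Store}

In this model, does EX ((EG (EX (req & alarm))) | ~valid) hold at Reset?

Yes

Sat(req & alarm) = {Check, Reset, Crit, Store}
Sat(EX (req & alarm)) = {s : some successor in {Check, Reset, Crit, Store}} = {Halt, Grant, Check}
EG (EX (req & alarm)): greatest fixpoint, start Z0 = {Halt, Grant, Check}, keep only states in Sat with some successor in Z. Z1 = {Grant}; Z2 = ∅; fixed.
Sat(EG (EX (req & alarm))) = ∅
Sat(~valid) = {Halt, Grant, Check, Reset, Crit, Store}
Sat((EG (EX (req & alarm))) | ~valid) = {Halt, Grant, Check, Reset, Crit, Store}
Sat(EX ((EG (EX (req & alarm))) | ~valid)) = {s : some successor in {Halt, Grant, Check, Reset, Crit, Store}} = {Halt, Grant, Check, Reset, Store}
Reset ∈ Sat(EX ((EG (EX (req & alarm))) | ~valid)) = {Halt, Grant, Check, Reset, Store}, so the formula holds at Reset.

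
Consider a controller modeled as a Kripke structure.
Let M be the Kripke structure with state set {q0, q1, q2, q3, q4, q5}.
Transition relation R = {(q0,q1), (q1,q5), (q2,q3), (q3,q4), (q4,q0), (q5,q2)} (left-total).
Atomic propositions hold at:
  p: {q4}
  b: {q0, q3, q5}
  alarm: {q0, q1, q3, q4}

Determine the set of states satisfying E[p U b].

E[p U b]: least fixpoint, start Z0 = Sat(b) = {q0, q3, q5}, add states in Sat(p) with some successor in Z. Z1 = {q0, q3, q4, q5}; fixed.
Sat(E[p U b]) = {q0, q3, q4, q5}

{q0, q3, q4, q5}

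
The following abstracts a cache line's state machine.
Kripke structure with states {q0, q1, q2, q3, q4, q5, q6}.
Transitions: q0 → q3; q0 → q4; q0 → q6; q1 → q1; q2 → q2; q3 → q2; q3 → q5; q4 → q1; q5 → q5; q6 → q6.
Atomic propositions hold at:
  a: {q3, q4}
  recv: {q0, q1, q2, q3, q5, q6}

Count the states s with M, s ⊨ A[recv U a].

A[recv U a]: least fixpoint, start Z0 = Sat(a) = {q3, q4}, add states in Sat(recv) with every successor in Z. Already a fixed point.
Sat(A[recv U a]) = {q3, q4}
|Sat(A[recv U a])| = |{q3, q4}| = 2.

2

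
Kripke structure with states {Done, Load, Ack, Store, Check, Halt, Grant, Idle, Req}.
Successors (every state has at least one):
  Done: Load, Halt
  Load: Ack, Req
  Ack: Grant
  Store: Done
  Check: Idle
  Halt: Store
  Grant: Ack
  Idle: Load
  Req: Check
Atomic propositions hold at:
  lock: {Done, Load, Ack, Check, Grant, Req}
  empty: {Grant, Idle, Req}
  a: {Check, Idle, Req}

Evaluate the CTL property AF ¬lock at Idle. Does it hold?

Yes

Sat(¬lock) = {Store, Halt, Idle}
AF ¬lock: least fixpoint, start Z0 = {Store, Halt, Idle}, add states with every successor in Z. Z1 = {Store, Check, Halt, Idle}; Z2 = {Store, Check, Halt, Idle, Req}; fixed.
Sat(AF ¬lock) = {Store, Check, Halt, Idle, Req}
Idle ∈ Sat(AF ¬lock) = {Store, Check, Halt, Idle, Req}, so the formula holds at Idle.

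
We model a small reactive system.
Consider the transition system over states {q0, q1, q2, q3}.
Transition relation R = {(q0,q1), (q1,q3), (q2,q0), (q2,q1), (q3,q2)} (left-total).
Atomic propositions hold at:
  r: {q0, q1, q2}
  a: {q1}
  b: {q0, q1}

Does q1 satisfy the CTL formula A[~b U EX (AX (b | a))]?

Sat(~b) = {q2, q3}
Sat(b | a) = {q0, q1}
Sat(AX (b | a)) = {s : every successor in {q0, q1}} = {q0, q2}
Sat(EX (AX (b | a))) = {s : some successor in {q0, q2}} = {q2, q3}
A[~b U EX (AX (b | a))]: least fixpoint, start Z0 = Sat(EX (AX (b | a))) = {q2, q3}, add states in Sat(~b) with every successor in Z. Already a fixed point.
Sat(A[~b U EX (AX (b | a))]) = {q2, q3}
q1 ∉ Sat(A[~b U EX (AX (b | a))]) = {q2, q3}, so the formula does not hold at q1.

No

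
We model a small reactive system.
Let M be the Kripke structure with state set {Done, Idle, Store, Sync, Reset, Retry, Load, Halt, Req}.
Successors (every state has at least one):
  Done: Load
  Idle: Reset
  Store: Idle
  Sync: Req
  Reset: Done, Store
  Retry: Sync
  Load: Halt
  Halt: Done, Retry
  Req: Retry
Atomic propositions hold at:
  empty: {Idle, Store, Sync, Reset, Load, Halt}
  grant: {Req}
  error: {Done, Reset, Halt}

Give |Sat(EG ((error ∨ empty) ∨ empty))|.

Sat(error ∨ empty) = {Done, Idle, Store, Sync, Reset, Load, Halt}
Sat((error ∨ empty) ∨ empty) = {Done, Idle, Store, Sync, Reset, Load, Halt}
EG ((error ∨ empty) ∨ empty): greatest fixpoint, start Z0 = {Done, Idle, Store, Sync, Reset, Load, Halt}, keep only states in Sat with some successor in Z. Z1 = {Done, Idle, Store, Reset, Load, Halt}; fixed.
Sat(EG ((error ∨ empty) ∨ empty)) = {Done, Idle, Store, Reset, Load, Halt}
|Sat(EG ((error ∨ empty) ∨ empty))| = |{Done, Idle, Store, Reset, Load, Halt}| = 6.

6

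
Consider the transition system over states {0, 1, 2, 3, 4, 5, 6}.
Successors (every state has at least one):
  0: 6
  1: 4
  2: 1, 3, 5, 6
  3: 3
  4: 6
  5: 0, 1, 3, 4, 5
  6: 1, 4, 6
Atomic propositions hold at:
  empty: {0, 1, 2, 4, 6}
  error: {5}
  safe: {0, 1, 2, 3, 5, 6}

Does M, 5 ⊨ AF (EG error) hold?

EG error: greatest fixpoint, start Z0 = {5}, keep only states in Sat with some successor in Z. Already a fixed point.
Sat(EG error) = {5}
AF (EG error): least fixpoint, start Z0 = {5}, add states with every successor in Z. Already a fixed point.
Sat(AF (EG error)) = {5}
5 ∈ Sat(AF (EG error)) = {5}, so the formula holds at 5.

Yes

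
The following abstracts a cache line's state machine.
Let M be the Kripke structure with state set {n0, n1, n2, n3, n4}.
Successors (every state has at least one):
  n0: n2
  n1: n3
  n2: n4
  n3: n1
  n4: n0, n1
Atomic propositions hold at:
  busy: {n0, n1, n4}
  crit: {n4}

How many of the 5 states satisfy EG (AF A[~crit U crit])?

Sat(~crit) = {n0, n1, n2, n3}
A[~crit U crit]: least fixpoint, start Z0 = Sat(crit) = {n4}, add states in Sat(~crit) with every successor in Z. Z1 = {n2, n4}; Z2 = {n0, n2, n4}; fixed.
Sat(A[~crit U crit]) = {n0, n2, n4}
AF A[~crit U crit]: least fixpoint, start Z0 = {n0, n2, n4}, add states with every successor in Z. Already a fixed point.
Sat(AF A[~crit U crit]) = {n0, n2, n4}
EG (AF A[~crit U crit]): greatest fixpoint, start Z0 = {n0, n2, n4}, keep only states in Sat with some successor in Z. Already a fixed point.
Sat(EG (AF A[~crit U crit])) = {n0, n2, n4}
|Sat(EG (AF A[~crit U crit]))| = |{n0, n2, n4}| = 3.

3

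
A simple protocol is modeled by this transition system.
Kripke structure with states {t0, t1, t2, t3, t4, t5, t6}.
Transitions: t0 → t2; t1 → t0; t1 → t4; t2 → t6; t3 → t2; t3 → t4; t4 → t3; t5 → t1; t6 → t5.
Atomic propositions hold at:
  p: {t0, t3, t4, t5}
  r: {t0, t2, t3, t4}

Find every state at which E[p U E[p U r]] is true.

E[p U r]: least fixpoint, start Z0 = Sat(r) = {t0, t2, t3, t4}, add states in Sat(p) with some successor in Z. Already a fixed point.
Sat(E[p U r]) = {t0, t2, t3, t4}
E[p U E[p U r]]: least fixpoint, start Z0 = Sat(E[p U r]) = {t0, t2, t3, t4}, add states in Sat(p) with some successor in Z. Already a fixed point.
Sat(E[p U E[p U r]]) = {t0, t2, t3, t4}

{t0, t2, t3, t4}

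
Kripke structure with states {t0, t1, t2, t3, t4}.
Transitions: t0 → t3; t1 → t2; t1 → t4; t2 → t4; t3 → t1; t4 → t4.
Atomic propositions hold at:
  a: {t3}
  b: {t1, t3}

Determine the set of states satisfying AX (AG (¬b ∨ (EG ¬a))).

Sat(¬b) = {t0, t2, t4}
Sat(¬a) = {t0, t1, t2, t4}
EG ¬a: greatest fixpoint, start Z0 = {t0, t1, t2, t4}, keep only states in Sat with some successor in Z. Z1 = {t1, t2, t4}; fixed.
Sat(EG ¬a) = {t1, t2, t4}
Sat(¬b ∨ (EG ¬a)) = {t0, t1, t2, t4}
AG (¬b ∨ (EG ¬a)): greatest fixpoint, start Z0 = {t0, t1, t2, t4}, keep only states in Sat with every successor in Z. Z1 = {t1, t2, t4}; fixed.
Sat(AG (¬b ∨ (EG ¬a))) = {t1, t2, t4}
Sat(AX (AG (¬b ∨ (EG ¬a)))) = {s : every successor in {t1, t2, t4}} = {t1, t2, t3, t4}

{t1, t2, t3, t4}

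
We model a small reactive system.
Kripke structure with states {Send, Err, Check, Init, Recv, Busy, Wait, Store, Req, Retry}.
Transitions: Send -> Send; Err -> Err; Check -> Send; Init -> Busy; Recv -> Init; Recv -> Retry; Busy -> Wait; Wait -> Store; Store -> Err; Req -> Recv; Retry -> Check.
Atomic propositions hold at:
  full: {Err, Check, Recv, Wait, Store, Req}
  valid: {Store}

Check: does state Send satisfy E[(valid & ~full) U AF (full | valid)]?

No

Sat(~full) = {Send, Init, Busy, Retry}
Sat(valid & ~full) = ∅
Sat(full | valid) = {Err, Check, Recv, Wait, Store, Req}
AF (full | valid): least fixpoint, start Z0 = {Err, Check, Recv, Wait, Store, Req}, add states with every successor in Z. Z1 = {Err, Check, Recv, Busy, Wait, Store, Req, Retry}; Z2 = {Err, Check, Init, Recv, Busy, Wait, Store, Req, Retry}; fixed.
Sat(AF (full | valid)) = {Err, Check, Init, Recv, Busy, Wait, Store, Req, Retry}
E[(valid & ~full) U AF (full | valid)]: least fixpoint, start Z0 = Sat(AF (full | valid)) = {Err, Check, Init, Recv, Busy, Wait, Store, Req, Retry}, add states in Sat(valid & ~full) with some successor in Z. Already a fixed point.
Sat(E[(valid & ~full) U AF (full | valid)]) = {Err, Check, Init, Recv, Busy, Wait, Store, Req, Retry}
Send ∉ Sat(E[(valid & ~full) U AF (full | valid)]) = {Err, Check, Init, Recv, Busy, Wait, Store, Req, Retry}, so the formula does not hold at Send.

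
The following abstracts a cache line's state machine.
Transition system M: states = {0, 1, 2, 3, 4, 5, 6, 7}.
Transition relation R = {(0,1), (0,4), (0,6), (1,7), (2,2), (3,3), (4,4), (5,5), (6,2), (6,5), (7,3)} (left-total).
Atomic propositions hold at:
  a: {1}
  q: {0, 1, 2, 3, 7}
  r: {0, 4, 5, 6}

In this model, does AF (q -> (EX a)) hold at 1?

Sat(EX a) = {s : some successor in {1}} = {0}
Sat(q -> (EX a)) = {0, 4, 5, 6}
AF (q -> (EX a)): least fixpoint, start Z0 = {0, 4, 5, 6}, add states with every successor in Z. Already a fixed point.
Sat(AF (q -> (EX a))) = {0, 4, 5, 6}
1 ∉ Sat(AF (q -> (EX a))) = {0, 4, 5, 6}, so the formula does not hold at 1.

No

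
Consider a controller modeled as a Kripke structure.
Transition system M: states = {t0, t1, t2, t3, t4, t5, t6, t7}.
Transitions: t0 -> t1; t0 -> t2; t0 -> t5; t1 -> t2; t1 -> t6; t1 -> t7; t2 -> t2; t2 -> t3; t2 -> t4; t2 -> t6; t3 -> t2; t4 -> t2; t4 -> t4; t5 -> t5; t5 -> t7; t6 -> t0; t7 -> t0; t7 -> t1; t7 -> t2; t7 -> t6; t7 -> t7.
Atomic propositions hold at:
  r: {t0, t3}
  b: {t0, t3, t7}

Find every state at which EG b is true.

EG b: greatest fixpoint, start Z0 = {t0, t3, t7}, keep only states in Sat with some successor in Z. Z1 = {t7}; fixed.
Sat(EG b) = {t7}

{t7}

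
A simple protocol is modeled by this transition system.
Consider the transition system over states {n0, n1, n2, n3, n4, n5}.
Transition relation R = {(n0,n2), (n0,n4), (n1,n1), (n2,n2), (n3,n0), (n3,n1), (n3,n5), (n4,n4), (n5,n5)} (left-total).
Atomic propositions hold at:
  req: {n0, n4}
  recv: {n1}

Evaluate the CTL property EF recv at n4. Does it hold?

EF recv: least fixpoint, start Z0 = {n1}, add states with some successor in Z. Z1 = {n1, n3}; fixed.
Sat(EF recv) = {n1, n3}
n4 ∉ Sat(EF recv) = {n1, n3}, so the formula does not hold at n4.

No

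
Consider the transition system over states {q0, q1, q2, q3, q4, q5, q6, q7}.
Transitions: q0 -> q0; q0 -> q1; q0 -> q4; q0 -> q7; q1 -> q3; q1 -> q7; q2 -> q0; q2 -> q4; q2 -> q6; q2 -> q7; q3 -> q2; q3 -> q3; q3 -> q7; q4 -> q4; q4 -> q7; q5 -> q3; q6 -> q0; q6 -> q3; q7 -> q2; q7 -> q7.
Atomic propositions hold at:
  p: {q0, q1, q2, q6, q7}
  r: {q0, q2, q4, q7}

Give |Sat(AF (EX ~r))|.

6

Sat(~r) = {q1, q3, q5, q6}
Sat(EX ~r) = {s : some successor in {q1, q3, q5, q6}} = {q0, q1, q2, q3, q5, q6}
AF (EX ~r): least fixpoint, start Z0 = {q0, q1, q2, q3, q5, q6}, add states with every successor in Z. Already a fixed point.
Sat(AF (EX ~r)) = {q0, q1, q2, q3, q5, q6}
|Sat(AF (EX ~r))| = |{q0, q1, q2, q3, q5, q6}| = 6.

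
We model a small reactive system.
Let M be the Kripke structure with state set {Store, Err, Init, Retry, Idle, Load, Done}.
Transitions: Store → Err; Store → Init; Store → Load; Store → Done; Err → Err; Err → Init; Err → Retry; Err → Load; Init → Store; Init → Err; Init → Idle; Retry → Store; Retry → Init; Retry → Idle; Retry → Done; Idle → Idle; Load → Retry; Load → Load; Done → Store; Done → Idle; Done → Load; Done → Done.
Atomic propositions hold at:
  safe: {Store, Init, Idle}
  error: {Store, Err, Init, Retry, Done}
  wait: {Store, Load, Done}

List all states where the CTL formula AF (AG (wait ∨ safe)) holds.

{Idle}

Sat(wait ∨ safe) = {Store, Init, Idle, Load, Done}
AG (wait ∨ safe): greatest fixpoint, start Z0 = {Store, Init, Idle, Load, Done}, keep only states in Sat with every successor in Z. Z1 = {Idle, Done}; Z2 = {Idle}; fixed.
Sat(AG (wait ∨ safe)) = {Idle}
AF (AG (wait ∨ safe)): least fixpoint, start Z0 = {Idle}, add states with every successor in Z. Already a fixed point.
Sat(AF (AG (wait ∨ safe))) = {Idle}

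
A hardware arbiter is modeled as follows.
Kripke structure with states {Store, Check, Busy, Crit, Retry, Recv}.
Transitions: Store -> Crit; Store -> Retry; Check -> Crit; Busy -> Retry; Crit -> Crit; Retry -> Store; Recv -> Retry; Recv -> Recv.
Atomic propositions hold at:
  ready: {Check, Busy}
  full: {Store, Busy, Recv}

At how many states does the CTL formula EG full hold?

EG full: greatest fixpoint, start Z0 = {Store, Busy, Recv}, keep only states in Sat with some successor in Z. Z1 = {Recv}; fixed.
Sat(EG full) = {Recv}
|Sat(EG full)| = |{Recv}| = 1.

1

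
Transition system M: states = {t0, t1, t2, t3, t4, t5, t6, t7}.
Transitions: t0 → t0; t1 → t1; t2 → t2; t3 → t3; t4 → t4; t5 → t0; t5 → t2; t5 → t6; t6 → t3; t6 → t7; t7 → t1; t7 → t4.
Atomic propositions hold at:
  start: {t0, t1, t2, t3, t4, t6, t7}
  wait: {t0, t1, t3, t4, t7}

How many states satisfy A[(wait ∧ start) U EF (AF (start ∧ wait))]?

Sat(wait ∧ start) = {t0, t1, t3, t4, t7}
Sat(start ∧ wait) = {t0, t1, t3, t4, t7}
AF (start ∧ wait): least fixpoint, start Z0 = {t0, t1, t3, t4, t7}, add states with every successor in Z. Z1 = {t0, t1, t3, t4, t6, t7}; fixed.
Sat(AF (start ∧ wait)) = {t0, t1, t3, t4, t6, t7}
EF (AF (start ∧ wait)): least fixpoint, start Z0 = {t0, t1, t3, t4, t6, t7}, add states with some successor in Z. Z1 = {t0, t1, t3, t4, t5, t6, t7}; fixed.
Sat(EF (AF (start ∧ wait))) = {t0, t1, t3, t4, t5, t6, t7}
A[(wait ∧ start) U EF (AF (start ∧ wait))]: least fixpoint, start Z0 = Sat(EF (AF (start ∧ wait))) = {t0, t1, t3, t4, t5, t6, t7}, add states in Sat(wait ∧ start) with every successor in Z. Already a fixed point.
Sat(A[(wait ∧ start) U EF (AF (start ∧ wait))]) = {t0, t1, t3, t4, t5, t6, t7}
|Sat(A[(wait ∧ start) U EF (AF (start ∧ wait))])| = |{t0, t1, t3, t4, t5, t6, t7}| = 7.

7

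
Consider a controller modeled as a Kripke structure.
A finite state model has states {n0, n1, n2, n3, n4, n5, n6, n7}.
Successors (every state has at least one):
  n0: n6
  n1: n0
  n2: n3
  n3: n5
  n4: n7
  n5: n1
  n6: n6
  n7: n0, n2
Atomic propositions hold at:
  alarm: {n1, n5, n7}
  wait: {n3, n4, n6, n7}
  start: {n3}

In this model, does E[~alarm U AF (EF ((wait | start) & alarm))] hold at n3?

No

Sat(~alarm) = {n0, n2, n3, n4, n6}
Sat(wait | start) = {n3, n4, n6, n7}
Sat((wait | start) & alarm) = {n7}
EF ((wait | start) & alarm): least fixpoint, start Z0 = {n7}, add states with some successor in Z. Z1 = {n4, n7}; fixed.
Sat(EF ((wait | start) & alarm)) = {n4, n7}
AF (EF ((wait | start) & alarm)): least fixpoint, start Z0 = {n4, n7}, add states with every successor in Z. Already a fixed point.
Sat(AF (EF ((wait | start) & alarm))) = {n4, n7}
E[~alarm U AF (EF ((wait | start) & alarm))]: least fixpoint, start Z0 = Sat(AF (EF ((wait | start) & alarm))) = {n4, n7}, add states in Sat(~alarm) with some successor in Z. Already a fixed point.
Sat(E[~alarm U AF (EF ((wait | start) & alarm))]) = {n4, n7}
n3 ∉ Sat(E[~alarm U AF (EF ((wait | start) & alarm))]) = {n4, n7}, so the formula does not hold at n3.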